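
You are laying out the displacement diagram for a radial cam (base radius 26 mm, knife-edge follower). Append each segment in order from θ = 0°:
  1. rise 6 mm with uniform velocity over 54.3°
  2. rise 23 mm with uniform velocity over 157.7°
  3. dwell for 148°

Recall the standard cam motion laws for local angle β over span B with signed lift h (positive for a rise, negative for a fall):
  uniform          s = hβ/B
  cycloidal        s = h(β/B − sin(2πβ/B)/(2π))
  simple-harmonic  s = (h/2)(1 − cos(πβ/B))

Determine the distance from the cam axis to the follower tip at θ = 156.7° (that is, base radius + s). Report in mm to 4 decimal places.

seg 1 [0°–54.3°] uniform, h=6: full span → s += 6 → s = 6.0000
seg 2 [54.3°–212°] uniform, h=23: θ=156.7° here. β=102.4, B=157.7. 23·102.4/157.7 = 14.9347 → s = 20.9347
radial distance = base radius + s = 26 + 20.9347 = 46.9347

46.9347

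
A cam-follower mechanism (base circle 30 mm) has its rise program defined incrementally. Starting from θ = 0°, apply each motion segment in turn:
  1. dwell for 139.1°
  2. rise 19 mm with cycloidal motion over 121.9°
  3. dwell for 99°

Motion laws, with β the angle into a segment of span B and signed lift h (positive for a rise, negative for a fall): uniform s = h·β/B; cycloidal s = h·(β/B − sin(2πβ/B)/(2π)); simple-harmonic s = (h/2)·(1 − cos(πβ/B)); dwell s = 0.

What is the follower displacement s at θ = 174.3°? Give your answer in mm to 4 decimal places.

seg 1 [0°–139.1°] dwell: s stays 0.0000
seg 2 [139.1°–261°] cycloidal, h=19: θ=174.3° here. β=35.2, B=121.9. 19·(0.2888 − sin(2π·0.2888)/(2π)) = 2.5518 → s = 2.5518

2.5518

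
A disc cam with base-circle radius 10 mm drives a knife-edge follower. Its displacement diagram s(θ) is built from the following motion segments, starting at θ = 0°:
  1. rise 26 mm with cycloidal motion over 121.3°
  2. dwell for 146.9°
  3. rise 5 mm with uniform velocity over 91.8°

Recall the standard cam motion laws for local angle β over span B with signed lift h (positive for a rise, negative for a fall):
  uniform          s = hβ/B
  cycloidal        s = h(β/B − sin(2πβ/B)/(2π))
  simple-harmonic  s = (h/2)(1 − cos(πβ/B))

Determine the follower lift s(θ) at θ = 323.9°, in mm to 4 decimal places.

seg 1 [0°–121.3°] cycloidal, h=26: full span → s += 26 → s = 26.0000
seg 2 [121.3°–268.2°] dwell: s stays 26.0000
seg 3 [268.2°–360°] uniform, h=5: θ=323.9° here. β=55.7, B=91.8. 5·55.7/91.8 = 3.0338 → s = 29.0338

29.0338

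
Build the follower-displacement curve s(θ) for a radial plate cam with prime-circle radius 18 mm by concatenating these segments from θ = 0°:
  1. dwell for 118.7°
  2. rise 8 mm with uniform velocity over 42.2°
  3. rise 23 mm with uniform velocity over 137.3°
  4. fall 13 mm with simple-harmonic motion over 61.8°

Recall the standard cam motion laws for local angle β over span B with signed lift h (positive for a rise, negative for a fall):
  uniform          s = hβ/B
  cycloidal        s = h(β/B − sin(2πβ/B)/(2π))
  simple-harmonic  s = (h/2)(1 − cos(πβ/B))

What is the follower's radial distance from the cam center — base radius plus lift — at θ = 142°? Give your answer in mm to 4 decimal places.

seg 1 [0°–118.7°] dwell: s stays 0.0000
seg 2 [118.7°–160.9°] uniform, h=8: θ=142° here. β=23.3, B=42.2. 8·23.3/42.2 = 4.4171 → s = 4.4171
radial distance = base radius + s = 18 + 4.4171 = 22.4171

22.4171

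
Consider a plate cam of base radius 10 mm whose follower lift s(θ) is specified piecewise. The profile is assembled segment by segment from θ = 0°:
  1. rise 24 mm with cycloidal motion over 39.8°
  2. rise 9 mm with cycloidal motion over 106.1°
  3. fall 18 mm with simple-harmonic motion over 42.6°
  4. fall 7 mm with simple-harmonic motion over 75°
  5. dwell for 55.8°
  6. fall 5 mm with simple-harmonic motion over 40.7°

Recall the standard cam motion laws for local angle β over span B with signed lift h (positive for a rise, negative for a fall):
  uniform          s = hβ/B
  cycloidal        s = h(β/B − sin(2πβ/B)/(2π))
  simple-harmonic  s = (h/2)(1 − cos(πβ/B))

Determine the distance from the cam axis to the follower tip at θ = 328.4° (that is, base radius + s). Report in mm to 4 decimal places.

seg 1 [0°–39.8°] cycloidal, h=24: full span → s += 24 → s = 24.0000
seg 2 [39.8°–145.9°] cycloidal, h=9: full span → s += 9 → s = 33.0000
seg 3 [145.9°–188.5°] simple-harmonic, h=-18: full span → s += -18 → s = 15.0000
seg 4 [188.5°–263.5°] simple-harmonic, h=-7: full span → s += -7 → s = 8.0000
seg 5 [263.5°–319.3°] dwell: s stays 8.0000
seg 6 [319.3°–360°] simple-harmonic, h=-5: θ=328.4° here. β=9.1, B=40.7. -5/2·(1 − cos(π·0.2236)) = -0.5918 → s = 7.4082
radial distance = base radius + s = 10 + 7.4082 = 17.4082

17.4082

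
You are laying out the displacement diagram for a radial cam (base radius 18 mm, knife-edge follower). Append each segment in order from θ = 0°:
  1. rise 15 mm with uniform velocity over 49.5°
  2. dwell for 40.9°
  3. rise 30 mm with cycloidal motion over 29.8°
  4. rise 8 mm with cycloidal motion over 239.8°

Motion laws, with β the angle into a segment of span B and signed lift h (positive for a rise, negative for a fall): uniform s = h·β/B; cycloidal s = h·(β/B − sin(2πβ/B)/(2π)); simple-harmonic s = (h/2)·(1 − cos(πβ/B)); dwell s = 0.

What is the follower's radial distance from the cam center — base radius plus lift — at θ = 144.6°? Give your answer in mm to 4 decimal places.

seg 1 [0°–49.5°] uniform, h=15: full span → s += 15 → s = 15.0000
seg 2 [49.5°–90.4°] dwell: s stays 15.0000
seg 3 [90.4°–120.2°] cycloidal, h=30: full span → s += 30 → s = 45.0000
seg 4 [120.2°–360°] cycloidal, h=8: θ=144.6° here. β=24.4, B=239.8. 8·(0.1018 − sin(2π·0.1018)/(2π)) = 0.0543 → s = 45.0543
radial distance = base radius + s = 18 + 45.0543 = 63.0543

63.0543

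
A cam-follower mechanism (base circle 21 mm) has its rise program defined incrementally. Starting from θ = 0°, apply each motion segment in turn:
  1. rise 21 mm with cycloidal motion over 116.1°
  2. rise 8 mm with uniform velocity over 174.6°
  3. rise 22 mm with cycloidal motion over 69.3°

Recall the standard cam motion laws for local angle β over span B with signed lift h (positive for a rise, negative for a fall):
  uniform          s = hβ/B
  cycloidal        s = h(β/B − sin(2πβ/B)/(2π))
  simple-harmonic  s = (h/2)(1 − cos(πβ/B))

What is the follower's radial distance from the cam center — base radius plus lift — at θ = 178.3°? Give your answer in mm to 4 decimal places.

seg 1 [0°–116.1°] cycloidal, h=21: full span → s += 21 → s = 21.0000
seg 2 [116.1°–290.7°] uniform, h=8: θ=178.3° here. β=62.2, B=174.6. 8·62.2/174.6 = 2.8499 → s = 23.8499
radial distance = base radius + s = 21 + 23.8499 = 44.8499

44.8499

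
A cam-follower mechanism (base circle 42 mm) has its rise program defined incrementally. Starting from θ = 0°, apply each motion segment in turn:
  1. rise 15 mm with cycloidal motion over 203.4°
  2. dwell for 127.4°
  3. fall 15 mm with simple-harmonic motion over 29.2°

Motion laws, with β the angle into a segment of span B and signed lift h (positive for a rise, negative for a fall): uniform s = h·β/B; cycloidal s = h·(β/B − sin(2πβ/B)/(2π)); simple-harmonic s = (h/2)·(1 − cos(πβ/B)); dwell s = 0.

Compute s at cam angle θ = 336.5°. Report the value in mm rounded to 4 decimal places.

seg 1 [0°–203.4°] cycloidal, h=15: full span → s += 15 → s = 15.0000
seg 2 [203.4°–330.8°] dwell: s stays 15.0000
seg 3 [330.8°–360°] simple-harmonic, h=-15: θ=336.5° here. β=5.7, B=29.2. -15/2·(1 − cos(π·0.1952)) = -1.3667 → s = 13.6333

13.6333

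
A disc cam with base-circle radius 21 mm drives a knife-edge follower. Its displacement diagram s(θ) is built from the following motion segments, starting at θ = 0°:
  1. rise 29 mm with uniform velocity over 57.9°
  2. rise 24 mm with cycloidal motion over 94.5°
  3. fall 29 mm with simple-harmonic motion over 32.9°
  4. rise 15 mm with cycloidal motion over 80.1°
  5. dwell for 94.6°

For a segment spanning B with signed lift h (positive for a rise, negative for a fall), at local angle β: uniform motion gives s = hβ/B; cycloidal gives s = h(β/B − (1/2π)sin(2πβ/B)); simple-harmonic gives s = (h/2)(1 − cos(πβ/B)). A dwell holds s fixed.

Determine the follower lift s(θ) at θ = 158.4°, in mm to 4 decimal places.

seg 1 [0°–57.9°] uniform, h=29: full span → s += 29 → s = 29.0000
seg 2 [57.9°–152.4°] cycloidal, h=24: full span → s += 24 → s = 53.0000
seg 3 [152.4°–185.3°] simple-harmonic, h=-29: θ=158.4° here. β=6, B=32.9. -29/2·(1 − cos(π·0.1824)) = -2.3155 → s = 50.6845

50.6845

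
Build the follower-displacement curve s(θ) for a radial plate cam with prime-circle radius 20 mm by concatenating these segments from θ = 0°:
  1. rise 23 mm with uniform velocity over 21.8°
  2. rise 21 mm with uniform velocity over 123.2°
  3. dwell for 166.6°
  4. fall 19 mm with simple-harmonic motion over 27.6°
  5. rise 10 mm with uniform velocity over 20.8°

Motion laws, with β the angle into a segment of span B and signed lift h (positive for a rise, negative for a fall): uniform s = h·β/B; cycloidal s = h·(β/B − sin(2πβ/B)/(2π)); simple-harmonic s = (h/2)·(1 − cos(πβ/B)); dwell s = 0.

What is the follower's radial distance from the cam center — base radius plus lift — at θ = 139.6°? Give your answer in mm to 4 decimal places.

seg 1 [0°–21.8°] uniform, h=23: full span → s += 23 → s = 23.0000
seg 2 [21.8°–145°] uniform, h=21: θ=139.6° here. β=117.8, B=123.2. 21·117.8/123.2 = 20.0795 → s = 43.0795
radial distance = base radius + s = 20 + 43.0795 = 63.0795

63.0795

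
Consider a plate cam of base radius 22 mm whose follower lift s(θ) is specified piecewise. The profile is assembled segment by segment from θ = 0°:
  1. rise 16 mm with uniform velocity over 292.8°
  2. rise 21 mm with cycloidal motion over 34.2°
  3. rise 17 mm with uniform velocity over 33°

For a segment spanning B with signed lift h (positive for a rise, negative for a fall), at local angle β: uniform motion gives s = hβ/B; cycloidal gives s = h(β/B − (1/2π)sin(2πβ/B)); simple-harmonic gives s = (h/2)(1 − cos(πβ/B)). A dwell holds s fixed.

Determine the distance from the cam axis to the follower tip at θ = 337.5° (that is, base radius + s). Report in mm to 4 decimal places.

seg 1 [0°–292.8°] uniform, h=16: full span → s += 16 → s = 16.0000
seg 2 [292.8°–327°] cycloidal, h=21: full span → s += 21 → s = 37.0000
seg 3 [327°–360°] uniform, h=17: θ=337.5° here. β=10.5, B=33. 17·10.5/33 = 5.4091 → s = 42.4091
radial distance = base radius + s = 22 + 42.4091 = 64.4091

64.4091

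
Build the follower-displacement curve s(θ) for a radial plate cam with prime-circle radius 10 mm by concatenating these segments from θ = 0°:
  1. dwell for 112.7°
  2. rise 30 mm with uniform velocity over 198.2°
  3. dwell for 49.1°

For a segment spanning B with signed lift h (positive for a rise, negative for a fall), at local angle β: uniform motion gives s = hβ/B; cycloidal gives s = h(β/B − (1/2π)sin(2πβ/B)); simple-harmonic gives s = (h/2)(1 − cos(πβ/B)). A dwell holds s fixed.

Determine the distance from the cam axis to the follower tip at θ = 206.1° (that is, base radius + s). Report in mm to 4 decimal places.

seg 1 [0°–112.7°] dwell: s stays 0.0000
seg 2 [112.7°–310.9°] uniform, h=30: θ=206.1° here. β=93.4, B=198.2. 30·93.4/198.2 = 14.1372 → s = 14.1372
radial distance = base radius + s = 10 + 14.1372 = 24.1372

24.1372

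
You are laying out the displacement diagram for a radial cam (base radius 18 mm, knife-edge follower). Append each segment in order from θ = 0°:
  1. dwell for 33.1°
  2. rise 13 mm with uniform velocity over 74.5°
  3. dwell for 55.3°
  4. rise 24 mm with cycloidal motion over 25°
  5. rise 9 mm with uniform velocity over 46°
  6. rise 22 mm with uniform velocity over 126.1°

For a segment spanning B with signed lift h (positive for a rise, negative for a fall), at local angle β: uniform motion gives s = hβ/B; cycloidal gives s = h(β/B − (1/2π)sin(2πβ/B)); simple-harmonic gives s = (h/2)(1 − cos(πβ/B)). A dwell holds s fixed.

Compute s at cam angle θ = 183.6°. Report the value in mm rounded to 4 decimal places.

seg 1 [0°–33.1°] dwell: s stays 0.0000
seg 2 [33.1°–107.6°] uniform, h=13: full span → s += 13 → s = 13.0000
seg 3 [107.6°–162.9°] dwell: s stays 13.0000
seg 4 [162.9°–187.9°] cycloidal, h=24: θ=183.6° here. β=20.7, B=25. 24·(0.8280 − sin(2π·0.8280)/(2π)) = 23.2421 → s = 36.2421

36.2421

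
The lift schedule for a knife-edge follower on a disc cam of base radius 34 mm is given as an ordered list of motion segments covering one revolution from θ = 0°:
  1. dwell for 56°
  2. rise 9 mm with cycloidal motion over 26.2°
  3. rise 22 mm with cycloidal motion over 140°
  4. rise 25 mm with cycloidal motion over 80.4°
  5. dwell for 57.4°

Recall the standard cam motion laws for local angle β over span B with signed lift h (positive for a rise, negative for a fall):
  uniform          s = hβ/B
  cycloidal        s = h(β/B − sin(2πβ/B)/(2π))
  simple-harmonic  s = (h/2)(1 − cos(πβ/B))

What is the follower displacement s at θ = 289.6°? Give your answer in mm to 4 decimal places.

seg 1 [0°–56°] dwell: s stays 0.0000
seg 2 [56°–82.2°] cycloidal, h=9: full span → s += 9 → s = 9.0000
seg 3 [82.2°–222.2°] cycloidal, h=22: full span → s += 22 → s = 31.0000
seg 4 [222.2°–302.6°] cycloidal, h=25: θ=289.6° here. β=67.4, B=80.4. 25·(0.8383 − sin(2π·0.8383)/(2π)) = 24.3397 → s = 55.3397

55.3397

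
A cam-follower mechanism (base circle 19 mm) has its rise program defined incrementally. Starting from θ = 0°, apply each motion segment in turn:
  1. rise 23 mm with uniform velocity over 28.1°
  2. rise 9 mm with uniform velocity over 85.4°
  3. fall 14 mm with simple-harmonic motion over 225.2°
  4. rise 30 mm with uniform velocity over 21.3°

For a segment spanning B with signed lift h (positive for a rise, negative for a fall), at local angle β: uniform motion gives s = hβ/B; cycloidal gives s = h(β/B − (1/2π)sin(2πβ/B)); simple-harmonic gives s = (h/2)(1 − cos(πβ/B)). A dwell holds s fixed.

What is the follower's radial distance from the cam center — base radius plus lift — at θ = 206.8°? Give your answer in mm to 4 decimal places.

seg 1 [0°–28.1°] uniform, h=23: full span → s += 23 → s = 23.0000
seg 2 [28.1°–113.5°] uniform, h=9: full span → s += 9 → s = 32.0000
seg 3 [113.5°–338.7°] simple-harmonic, h=-14: θ=206.8° here. β=93.3, B=225.2. -14/2·(1 − cos(π·0.4143)) = -5.1380 → s = 26.8620
radial distance = base radius + s = 19 + 26.8620 = 45.8620

45.8620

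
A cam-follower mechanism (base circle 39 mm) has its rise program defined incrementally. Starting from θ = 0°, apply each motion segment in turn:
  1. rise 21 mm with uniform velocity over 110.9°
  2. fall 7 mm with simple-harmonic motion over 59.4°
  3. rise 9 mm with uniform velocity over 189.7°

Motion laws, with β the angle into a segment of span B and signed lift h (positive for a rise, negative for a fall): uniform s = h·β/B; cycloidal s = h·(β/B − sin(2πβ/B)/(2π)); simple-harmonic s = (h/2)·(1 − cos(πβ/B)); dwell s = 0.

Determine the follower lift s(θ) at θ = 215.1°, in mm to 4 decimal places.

seg 1 [0°–110.9°] uniform, h=21: full span → s += 21 → s = 21.0000
seg 2 [110.9°–170.3°] simple-harmonic, h=-7: full span → s += -7 → s = 14.0000
seg 3 [170.3°–360°] uniform, h=9: θ=215.1° here. β=44.8, B=189.7. 9·44.8/189.7 = 2.1255 → s = 16.1255

16.1255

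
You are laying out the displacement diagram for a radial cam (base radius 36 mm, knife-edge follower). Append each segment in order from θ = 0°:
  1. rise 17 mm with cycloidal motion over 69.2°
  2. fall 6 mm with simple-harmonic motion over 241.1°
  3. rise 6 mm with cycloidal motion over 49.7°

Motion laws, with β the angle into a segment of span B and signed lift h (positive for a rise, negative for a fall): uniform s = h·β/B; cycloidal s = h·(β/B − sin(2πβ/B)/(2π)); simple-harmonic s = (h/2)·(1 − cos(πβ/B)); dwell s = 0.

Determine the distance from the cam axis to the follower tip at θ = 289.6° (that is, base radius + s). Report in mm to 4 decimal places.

seg 1 [0°–69.2°] cycloidal, h=17: full span → s += 17 → s = 17.0000
seg 2 [69.2°–310.3°] simple-harmonic, h=-6: θ=289.6° here. β=220.4, B=241.1. -6/2·(1 − cos(π·0.9141)) = -5.8915 → s = 11.1085
radial distance = base radius + s = 36 + 11.1085 = 47.1085

47.1085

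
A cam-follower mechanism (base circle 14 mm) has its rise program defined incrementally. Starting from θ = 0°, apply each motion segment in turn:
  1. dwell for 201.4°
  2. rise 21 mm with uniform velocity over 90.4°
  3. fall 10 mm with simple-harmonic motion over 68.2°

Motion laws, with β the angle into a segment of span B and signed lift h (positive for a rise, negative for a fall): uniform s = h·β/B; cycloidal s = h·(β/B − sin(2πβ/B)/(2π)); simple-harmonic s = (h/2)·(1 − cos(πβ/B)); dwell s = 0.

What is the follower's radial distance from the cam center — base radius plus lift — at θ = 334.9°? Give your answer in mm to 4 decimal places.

seg 1 [0°–201.4°] dwell: s stays 0.0000
seg 2 [201.4°–291.8°] uniform, h=21: full span → s += 21 → s = 21.0000
seg 3 [291.8°–360°] simple-harmonic, h=-10: θ=334.9° here. β=43.1, B=68.2. -10/2·(1 − cos(π·0.6320)) = -7.0140 → s = 13.9860
radial distance = base radius + s = 14 + 13.9860 = 27.9860

27.9860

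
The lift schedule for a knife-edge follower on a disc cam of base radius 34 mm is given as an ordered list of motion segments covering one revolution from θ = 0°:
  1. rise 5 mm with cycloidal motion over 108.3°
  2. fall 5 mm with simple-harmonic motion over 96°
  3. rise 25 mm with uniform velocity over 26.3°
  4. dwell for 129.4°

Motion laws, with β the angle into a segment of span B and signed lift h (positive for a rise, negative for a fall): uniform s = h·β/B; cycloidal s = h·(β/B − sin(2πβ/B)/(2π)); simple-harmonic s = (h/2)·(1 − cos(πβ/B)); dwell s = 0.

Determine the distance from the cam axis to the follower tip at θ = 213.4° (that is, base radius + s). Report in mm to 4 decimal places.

seg 1 [0°–108.3°] cycloidal, h=5: full span → s += 5 → s = 5.0000
seg 2 [108.3°–204.3°] simple-harmonic, h=-5: full span → s += -5 → s = 0.0000
seg 3 [204.3°–230.6°] uniform, h=25: θ=213.4° here. β=9.1, B=26.3. 25·9.1/26.3 = 8.6502 → s = 8.6502
radial distance = base radius + s = 34 + 8.6502 = 42.6502

42.6502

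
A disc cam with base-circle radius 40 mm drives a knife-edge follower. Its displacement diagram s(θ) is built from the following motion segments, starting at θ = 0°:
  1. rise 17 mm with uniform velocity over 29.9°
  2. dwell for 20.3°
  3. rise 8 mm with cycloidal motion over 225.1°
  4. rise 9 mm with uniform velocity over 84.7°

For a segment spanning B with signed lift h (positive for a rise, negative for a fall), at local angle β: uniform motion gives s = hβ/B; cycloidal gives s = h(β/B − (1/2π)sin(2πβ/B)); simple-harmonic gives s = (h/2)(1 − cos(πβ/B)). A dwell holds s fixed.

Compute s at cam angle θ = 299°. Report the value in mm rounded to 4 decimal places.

seg 1 [0°–29.9°] uniform, h=17: full span → s += 17 → s = 17.0000
seg 2 [29.9°–50.2°] dwell: s stays 17.0000
seg 3 [50.2°–275.3°] cycloidal, h=8: full span → s += 8 → s = 25.0000
seg 4 [275.3°–360°] uniform, h=9: θ=299° here. β=23.7, B=84.7. 9·23.7/84.7 = 2.5183 → s = 27.5183

27.5183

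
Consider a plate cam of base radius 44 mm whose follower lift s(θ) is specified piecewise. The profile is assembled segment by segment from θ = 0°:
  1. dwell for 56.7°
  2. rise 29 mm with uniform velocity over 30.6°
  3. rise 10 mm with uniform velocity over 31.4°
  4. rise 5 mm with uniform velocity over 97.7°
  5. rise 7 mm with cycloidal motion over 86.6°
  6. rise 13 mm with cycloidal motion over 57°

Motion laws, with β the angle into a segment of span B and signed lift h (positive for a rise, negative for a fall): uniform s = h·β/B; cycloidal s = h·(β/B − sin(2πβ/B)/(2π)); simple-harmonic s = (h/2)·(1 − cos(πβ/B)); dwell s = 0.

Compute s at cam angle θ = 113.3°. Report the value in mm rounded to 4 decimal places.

seg 1 [0°–56.7°] dwell: s stays 0.0000
seg 2 [56.7°–87.3°] uniform, h=29: full span → s += 29 → s = 29.0000
seg 3 [87.3°–118.7°] uniform, h=10: θ=113.3° here. β=26, B=31.4. 10·26/31.4 = 8.2803 → s = 37.2803

37.2803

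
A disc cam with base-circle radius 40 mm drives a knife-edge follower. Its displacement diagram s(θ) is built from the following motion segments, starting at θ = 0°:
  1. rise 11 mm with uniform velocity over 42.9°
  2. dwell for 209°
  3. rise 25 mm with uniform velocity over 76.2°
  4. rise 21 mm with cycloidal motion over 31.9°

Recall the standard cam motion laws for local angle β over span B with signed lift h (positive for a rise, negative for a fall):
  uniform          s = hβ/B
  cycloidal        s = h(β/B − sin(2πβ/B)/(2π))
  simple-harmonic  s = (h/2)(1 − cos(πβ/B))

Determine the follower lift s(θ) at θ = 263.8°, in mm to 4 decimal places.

seg 1 [0°–42.9°] uniform, h=11: full span → s += 11 → s = 11.0000
seg 2 [42.9°–251.9°] dwell: s stays 11.0000
seg 3 [251.9°–328.1°] uniform, h=25: θ=263.8° here. β=11.9, B=76.2. 25·11.9/76.2 = 3.9042 → s = 14.9042

14.9042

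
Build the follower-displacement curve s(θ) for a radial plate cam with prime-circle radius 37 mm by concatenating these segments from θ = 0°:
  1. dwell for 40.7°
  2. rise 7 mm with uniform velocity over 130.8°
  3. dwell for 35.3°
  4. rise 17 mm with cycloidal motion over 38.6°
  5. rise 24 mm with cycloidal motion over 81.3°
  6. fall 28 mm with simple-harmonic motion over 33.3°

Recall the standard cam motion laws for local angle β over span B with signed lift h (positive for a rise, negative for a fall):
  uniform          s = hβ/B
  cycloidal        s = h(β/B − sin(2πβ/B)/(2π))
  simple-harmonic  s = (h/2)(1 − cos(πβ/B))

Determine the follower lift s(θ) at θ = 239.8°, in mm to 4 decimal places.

seg 1 [0°–40.7°] dwell: s stays 0.0000
seg 2 [40.7°–171.5°] uniform, h=7: full span → s += 7 → s = 7.0000
seg 3 [171.5°–206.8°] dwell: s stays 7.0000
seg 4 [206.8°–245.4°] cycloidal, h=17: θ=239.8° here. β=33, B=38.6. 17·(0.8549 − sin(2π·0.8549)/(2π)) = 16.6724 → s = 23.6724

23.6724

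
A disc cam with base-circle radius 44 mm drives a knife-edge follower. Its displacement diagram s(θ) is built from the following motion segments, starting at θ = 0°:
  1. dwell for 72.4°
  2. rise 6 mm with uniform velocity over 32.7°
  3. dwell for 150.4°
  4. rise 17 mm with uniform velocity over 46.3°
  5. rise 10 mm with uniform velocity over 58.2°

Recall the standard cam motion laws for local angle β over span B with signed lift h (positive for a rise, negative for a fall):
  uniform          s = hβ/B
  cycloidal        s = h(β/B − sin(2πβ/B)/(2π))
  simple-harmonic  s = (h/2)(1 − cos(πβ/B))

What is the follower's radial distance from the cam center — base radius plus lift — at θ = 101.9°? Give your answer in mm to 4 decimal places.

seg 1 [0°–72.4°] dwell: s stays 0.0000
seg 2 [72.4°–105.1°] uniform, h=6: θ=101.9° here. β=29.5, B=32.7. 6·29.5/32.7 = 5.4128 → s = 5.4128
radial distance = base radius + s = 44 + 5.4128 = 49.4128

49.4128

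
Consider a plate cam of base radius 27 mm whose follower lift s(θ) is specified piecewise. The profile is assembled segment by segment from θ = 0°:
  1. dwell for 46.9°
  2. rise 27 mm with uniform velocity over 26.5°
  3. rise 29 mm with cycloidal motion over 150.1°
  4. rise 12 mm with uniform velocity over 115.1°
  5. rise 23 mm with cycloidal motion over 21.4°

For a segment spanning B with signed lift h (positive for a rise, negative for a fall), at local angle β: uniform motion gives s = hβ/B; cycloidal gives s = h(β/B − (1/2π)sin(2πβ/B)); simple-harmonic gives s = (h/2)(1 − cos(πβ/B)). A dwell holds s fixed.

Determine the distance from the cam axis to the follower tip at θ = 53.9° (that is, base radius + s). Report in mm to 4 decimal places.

seg 1 [0°–46.9°] dwell: s stays 0.0000
seg 2 [46.9°–73.4°] uniform, h=27: θ=53.9° here. β=7, B=26.5. 27·7/26.5 = 7.1321 → s = 7.1321
radial distance = base radius + s = 27 + 7.1321 = 34.1321

34.1321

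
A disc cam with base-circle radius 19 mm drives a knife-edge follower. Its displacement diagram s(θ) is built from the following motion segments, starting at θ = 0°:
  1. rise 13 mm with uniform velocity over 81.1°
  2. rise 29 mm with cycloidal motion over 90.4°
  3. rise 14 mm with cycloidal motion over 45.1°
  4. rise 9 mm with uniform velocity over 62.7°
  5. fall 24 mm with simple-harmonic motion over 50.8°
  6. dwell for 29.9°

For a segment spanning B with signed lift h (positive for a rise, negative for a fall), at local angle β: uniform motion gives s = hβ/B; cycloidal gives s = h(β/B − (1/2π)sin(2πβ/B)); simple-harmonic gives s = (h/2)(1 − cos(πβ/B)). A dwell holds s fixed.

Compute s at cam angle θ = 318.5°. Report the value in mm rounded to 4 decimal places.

seg 1 [0°–81.1°] uniform, h=13: full span → s += 13 → s = 13.0000
seg 2 [81.1°–171.5°] cycloidal, h=29: full span → s += 29 → s = 42.0000
seg 3 [171.5°–216.6°] cycloidal, h=14: full span → s += 14 → s = 56.0000
seg 4 [216.6°–279.3°] uniform, h=9: full span → s += 9 → s = 65.0000
seg 5 [279.3°–330.1°] simple-harmonic, h=-24: θ=318.5° here. β=39.2, B=50.8. -24/2·(1 − cos(π·0.7717)) = -21.0424 → s = 43.9576

43.9576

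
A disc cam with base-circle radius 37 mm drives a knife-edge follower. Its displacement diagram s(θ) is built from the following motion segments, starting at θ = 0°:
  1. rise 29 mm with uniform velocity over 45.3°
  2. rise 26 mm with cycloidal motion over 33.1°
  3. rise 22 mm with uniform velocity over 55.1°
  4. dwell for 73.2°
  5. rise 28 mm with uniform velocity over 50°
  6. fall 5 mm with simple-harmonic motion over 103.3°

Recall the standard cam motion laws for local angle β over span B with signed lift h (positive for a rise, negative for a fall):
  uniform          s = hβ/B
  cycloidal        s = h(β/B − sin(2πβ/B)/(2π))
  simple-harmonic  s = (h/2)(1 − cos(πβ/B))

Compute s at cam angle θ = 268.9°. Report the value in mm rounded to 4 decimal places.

seg 1 [0°–45.3°] uniform, h=29: full span → s += 29 → s = 29.0000
seg 2 [45.3°–78.4°] cycloidal, h=26: full span → s += 26 → s = 55.0000
seg 3 [78.4°–133.5°] uniform, h=22: full span → s += 22 → s = 77.0000
seg 4 [133.5°–206.7°] dwell: s stays 77.0000
seg 5 [206.7°–256.7°] uniform, h=28: full span → s += 28 → s = 105.0000
seg 6 [256.7°–360°] simple-harmonic, h=-5: θ=268.9° here. β=12.2, B=103.3. -5/2·(1 − cos(π·0.1181)) = -0.1701 → s = 104.8299

104.8299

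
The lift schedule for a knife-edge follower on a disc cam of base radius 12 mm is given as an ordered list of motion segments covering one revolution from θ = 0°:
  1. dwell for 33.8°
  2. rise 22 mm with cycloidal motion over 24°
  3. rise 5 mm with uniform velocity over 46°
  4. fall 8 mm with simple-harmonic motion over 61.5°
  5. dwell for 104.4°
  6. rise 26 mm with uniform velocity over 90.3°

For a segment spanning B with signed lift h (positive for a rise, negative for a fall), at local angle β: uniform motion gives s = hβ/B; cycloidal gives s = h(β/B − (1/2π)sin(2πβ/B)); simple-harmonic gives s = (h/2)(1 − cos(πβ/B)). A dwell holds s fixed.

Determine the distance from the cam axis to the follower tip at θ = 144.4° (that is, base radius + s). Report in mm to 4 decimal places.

seg 1 [0°–33.8°] dwell: s stays 0.0000
seg 2 [33.8°–57.8°] cycloidal, h=22: full span → s += 22 → s = 22.0000
seg 3 [57.8°–103.8°] uniform, h=5: full span → s += 5 → s = 27.0000
seg 4 [103.8°–165.3°] simple-harmonic, h=-8: θ=144.4° here. β=40.6, B=61.5. -8/2·(1 − cos(π·0.6602)) = -5.9288 → s = 21.0712
radial distance = base radius + s = 12 + 21.0712 = 33.0712

33.0712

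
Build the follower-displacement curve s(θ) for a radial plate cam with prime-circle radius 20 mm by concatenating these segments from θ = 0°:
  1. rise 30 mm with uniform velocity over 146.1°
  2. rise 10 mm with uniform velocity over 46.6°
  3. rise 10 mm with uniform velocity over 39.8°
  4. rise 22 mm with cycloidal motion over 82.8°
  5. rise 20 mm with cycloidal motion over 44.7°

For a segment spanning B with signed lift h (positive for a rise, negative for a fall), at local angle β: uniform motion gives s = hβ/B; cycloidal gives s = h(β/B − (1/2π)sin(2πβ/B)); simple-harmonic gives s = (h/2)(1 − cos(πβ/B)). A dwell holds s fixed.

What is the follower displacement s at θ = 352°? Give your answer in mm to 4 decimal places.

seg 1 [0°–146.1°] uniform, h=30: full span → s += 30 → s = 30.0000
seg 2 [146.1°–192.7°] uniform, h=10: full span → s += 10 → s = 40.0000
seg 3 [192.7°–232.5°] uniform, h=10: full span → s += 10 → s = 50.0000
seg 4 [232.5°–315.3°] cycloidal, h=22: full span → s += 22 → s = 72.0000
seg 5 [315.3°–360°] cycloidal, h=20: θ=352° here. β=36.7, B=44.7. 20·(0.8210 − sin(2π·0.8210)/(2π)) = 19.2919 → s = 91.2919

91.2919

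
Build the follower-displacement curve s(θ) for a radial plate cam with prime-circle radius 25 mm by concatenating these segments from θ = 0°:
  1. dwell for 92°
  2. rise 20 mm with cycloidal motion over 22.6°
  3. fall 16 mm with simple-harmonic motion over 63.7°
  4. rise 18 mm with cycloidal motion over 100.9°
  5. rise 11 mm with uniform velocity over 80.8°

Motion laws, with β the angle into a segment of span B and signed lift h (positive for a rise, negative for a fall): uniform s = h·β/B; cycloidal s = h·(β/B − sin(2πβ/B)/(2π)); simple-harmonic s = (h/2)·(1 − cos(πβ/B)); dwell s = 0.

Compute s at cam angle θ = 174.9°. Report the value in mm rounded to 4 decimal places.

seg 1 [0°–92°] dwell: s stays 0.0000
seg 2 [92°–114.6°] cycloidal, h=20: full span → s += 20 → s = 20.0000
seg 3 [114.6°–178.3°] simple-harmonic, h=-16: θ=174.9° here. β=60.3, B=63.7. -16/2·(1 − cos(π·0.9466)) = -15.8878 → s = 4.1122

4.1122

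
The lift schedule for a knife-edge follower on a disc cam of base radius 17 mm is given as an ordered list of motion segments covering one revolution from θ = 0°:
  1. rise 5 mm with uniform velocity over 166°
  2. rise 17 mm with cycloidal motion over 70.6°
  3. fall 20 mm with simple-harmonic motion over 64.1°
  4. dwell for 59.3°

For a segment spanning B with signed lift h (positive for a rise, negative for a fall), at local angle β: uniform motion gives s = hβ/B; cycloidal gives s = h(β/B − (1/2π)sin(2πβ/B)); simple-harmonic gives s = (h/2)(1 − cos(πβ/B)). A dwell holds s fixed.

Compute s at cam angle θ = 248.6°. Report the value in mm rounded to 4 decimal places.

seg 1 [0°–166°] uniform, h=5: full span → s += 5 → s = 5.0000
seg 2 [166°–236.6°] cycloidal, h=17: full span → s += 17 → s = 22.0000
seg 3 [236.6°–300.7°] simple-harmonic, h=-20: θ=248.6° here. β=12, B=64.1. -20/2·(1 − cos(π·0.1872)) = -1.6802 → s = 20.3198

20.3198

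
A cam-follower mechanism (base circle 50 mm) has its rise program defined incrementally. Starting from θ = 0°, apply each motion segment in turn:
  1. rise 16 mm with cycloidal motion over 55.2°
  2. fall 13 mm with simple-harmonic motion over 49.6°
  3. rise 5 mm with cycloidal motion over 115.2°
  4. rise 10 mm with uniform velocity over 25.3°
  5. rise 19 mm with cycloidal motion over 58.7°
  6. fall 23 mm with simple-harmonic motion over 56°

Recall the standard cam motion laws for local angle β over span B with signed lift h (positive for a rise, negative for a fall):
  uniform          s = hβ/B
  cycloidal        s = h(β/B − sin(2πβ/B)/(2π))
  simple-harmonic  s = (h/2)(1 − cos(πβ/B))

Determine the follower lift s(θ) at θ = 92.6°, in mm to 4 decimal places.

seg 1 [0°–55.2°] cycloidal, h=16: full span → s += 16 → s = 16.0000
seg 2 [55.2°–104.8°] simple-harmonic, h=-13: θ=92.6° here. β=37.4, B=49.6. -13/2·(1 − cos(π·0.7540)) = -11.1540 → s = 4.8460

4.8460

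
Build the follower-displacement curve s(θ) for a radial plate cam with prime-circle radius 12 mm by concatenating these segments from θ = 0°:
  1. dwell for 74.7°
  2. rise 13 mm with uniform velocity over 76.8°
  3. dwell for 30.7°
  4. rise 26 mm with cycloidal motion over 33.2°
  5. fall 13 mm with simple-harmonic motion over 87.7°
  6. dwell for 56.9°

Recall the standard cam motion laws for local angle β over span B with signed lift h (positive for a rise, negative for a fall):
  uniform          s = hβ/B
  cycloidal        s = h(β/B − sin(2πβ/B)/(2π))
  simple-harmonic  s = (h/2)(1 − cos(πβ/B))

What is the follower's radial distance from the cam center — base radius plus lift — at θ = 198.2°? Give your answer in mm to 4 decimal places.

seg 1 [0°–74.7°] dwell: s stays 0.0000
seg 2 [74.7°–151.5°] uniform, h=13: full span → s += 13 → s = 13.0000
seg 3 [151.5°–182.2°] dwell: s stays 13.0000
seg 4 [182.2°–215.4°] cycloidal, h=26: θ=198.2° here. β=16, B=33.2. 26·(0.4819 − sin(2π·0.4819)/(2π)) = 12.0613 → s = 25.0613
radial distance = base radius + s = 12 + 25.0613 = 37.0613

37.0613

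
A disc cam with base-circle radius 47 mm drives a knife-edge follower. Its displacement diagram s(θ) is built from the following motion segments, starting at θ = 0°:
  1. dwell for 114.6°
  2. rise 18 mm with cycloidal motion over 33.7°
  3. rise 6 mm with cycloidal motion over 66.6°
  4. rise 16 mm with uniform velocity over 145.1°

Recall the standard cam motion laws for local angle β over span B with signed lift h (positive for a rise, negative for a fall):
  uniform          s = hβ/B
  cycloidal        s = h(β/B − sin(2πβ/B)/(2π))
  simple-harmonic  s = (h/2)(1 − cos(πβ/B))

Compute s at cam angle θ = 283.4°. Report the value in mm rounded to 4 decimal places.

seg 1 [0°–114.6°] dwell: s stays 0.0000
seg 2 [114.6°–148.3°] cycloidal, h=18: full span → s += 18 → s = 18.0000
seg 3 [148.3°–214.9°] cycloidal, h=6: full span → s += 6 → s = 24.0000
seg 4 [214.9°–360°] uniform, h=16: θ=283.4° here. β=68.5, B=145.1. 16·68.5/145.1 = 7.5534 → s = 31.5534

31.5534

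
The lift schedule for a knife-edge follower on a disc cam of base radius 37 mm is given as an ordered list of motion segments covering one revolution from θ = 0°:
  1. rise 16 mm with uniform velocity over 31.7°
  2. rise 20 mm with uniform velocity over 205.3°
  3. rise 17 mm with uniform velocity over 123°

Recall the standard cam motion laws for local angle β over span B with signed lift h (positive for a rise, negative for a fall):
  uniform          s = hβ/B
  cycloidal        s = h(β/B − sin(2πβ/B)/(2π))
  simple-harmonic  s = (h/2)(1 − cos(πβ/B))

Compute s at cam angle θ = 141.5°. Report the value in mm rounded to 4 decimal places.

seg 1 [0°–31.7°] uniform, h=16: full span → s += 16 → s = 16.0000
seg 2 [31.7°–237°] uniform, h=20: θ=141.5° here. β=109.8, B=205.3. 20·109.8/205.3 = 10.6965 → s = 26.6965

26.6965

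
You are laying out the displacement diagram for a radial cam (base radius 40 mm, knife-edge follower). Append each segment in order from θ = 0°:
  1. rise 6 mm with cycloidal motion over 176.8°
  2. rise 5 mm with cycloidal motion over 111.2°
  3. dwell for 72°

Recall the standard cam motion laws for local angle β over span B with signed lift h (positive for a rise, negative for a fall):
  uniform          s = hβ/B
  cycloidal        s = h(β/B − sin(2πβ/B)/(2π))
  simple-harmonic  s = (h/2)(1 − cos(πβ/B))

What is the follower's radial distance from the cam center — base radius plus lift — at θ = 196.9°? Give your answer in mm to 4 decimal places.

seg 1 [0°–176.8°] cycloidal, h=6: full span → s += 6 → s = 6.0000
seg 2 [176.8°–288°] cycloidal, h=5: θ=196.9° here. β=20.1, B=111.2. 5·(0.1808 − sin(2π·0.1808)/(2π)) = 0.1821 → s = 6.1821
radial distance = base radius + s = 40 + 6.1821 = 46.1821

46.1821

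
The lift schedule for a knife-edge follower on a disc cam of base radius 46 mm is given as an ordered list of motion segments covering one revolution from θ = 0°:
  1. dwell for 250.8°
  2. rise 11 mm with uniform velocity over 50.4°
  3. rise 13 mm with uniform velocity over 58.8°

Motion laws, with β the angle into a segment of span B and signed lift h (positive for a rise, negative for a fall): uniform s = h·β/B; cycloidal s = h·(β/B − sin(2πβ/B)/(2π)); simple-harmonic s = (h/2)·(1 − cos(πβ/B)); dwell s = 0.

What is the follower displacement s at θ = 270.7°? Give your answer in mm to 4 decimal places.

seg 1 [0°–250.8°] dwell: s stays 0.0000
seg 2 [250.8°–301.2°] uniform, h=11: θ=270.7° here. β=19.9, B=50.4. 11·19.9/50.4 = 4.3433 → s = 4.3433

4.3433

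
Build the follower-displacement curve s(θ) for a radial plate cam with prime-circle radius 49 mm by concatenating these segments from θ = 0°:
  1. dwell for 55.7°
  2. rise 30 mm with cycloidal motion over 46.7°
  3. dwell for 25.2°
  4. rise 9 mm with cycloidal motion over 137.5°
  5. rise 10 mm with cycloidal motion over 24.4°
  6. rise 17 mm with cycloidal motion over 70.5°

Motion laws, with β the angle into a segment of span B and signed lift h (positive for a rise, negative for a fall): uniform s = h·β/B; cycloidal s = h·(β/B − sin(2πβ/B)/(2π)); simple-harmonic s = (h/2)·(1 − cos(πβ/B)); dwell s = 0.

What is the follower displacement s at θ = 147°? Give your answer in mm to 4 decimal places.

seg 1 [0°–55.7°] dwell: s stays 0.0000
seg 2 [55.7°–102.4°] cycloidal, h=30: full span → s += 30 → s = 30.0000
seg 3 [102.4°–127.6°] dwell: s stays 30.0000
seg 4 [127.6°–265.1°] cycloidal, h=9: θ=147° here. β=19.4, B=137.5. 9·(0.1411 − sin(2π·0.1411)/(2π)) = 0.1599 → s = 30.1599

30.1599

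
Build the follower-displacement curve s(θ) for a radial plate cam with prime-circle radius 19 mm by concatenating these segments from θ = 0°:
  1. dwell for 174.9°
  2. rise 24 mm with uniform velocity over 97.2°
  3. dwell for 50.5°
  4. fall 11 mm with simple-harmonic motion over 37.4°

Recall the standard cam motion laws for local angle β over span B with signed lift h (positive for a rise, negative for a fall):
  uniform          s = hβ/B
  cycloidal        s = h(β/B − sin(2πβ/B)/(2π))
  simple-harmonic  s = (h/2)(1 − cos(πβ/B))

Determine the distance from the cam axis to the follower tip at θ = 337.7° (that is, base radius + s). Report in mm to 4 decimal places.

seg 1 [0°–174.9°] dwell: s stays 0.0000
seg 2 [174.9°–272.1°] uniform, h=24: full span → s += 24 → s = 24.0000
seg 3 [272.1°–322.6°] dwell: s stays 24.0000
seg 4 [322.6°–360°] simple-harmonic, h=-11: θ=337.7° here. β=15.1, B=37.4. -11/2·(1 − cos(π·0.4037)) = -3.8620 → s = 20.1380
radial distance = base radius + s = 19 + 20.1380 = 39.1380

39.1380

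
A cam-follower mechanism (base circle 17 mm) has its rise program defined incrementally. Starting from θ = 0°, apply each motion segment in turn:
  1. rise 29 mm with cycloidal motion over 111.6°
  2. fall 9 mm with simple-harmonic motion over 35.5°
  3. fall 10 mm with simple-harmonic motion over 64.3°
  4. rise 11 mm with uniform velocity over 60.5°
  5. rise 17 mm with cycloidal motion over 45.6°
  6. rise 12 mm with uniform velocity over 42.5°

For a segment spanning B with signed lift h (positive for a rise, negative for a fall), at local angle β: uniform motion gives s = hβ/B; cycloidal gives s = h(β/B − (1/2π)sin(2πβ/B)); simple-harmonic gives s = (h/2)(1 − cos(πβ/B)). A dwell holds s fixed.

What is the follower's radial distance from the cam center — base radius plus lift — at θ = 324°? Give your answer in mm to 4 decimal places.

seg 1 [0°–111.6°] cycloidal, h=29: full span → s += 29 → s = 29.0000
seg 2 [111.6°–147.1°] simple-harmonic, h=-9: full span → s += -9 → s = 20.0000
seg 3 [147.1°–211.4°] simple-harmonic, h=-10: full span → s += -10 → s = 10.0000
seg 4 [211.4°–271.9°] uniform, h=11: full span → s += 11 → s = 21.0000
seg 5 [271.9°–317.5°] cycloidal, h=17: full span → s += 17 → s = 38.0000
seg 6 [317.5°–360°] uniform, h=12: θ=324° here. β=6.5, B=42.5. 12·6.5/42.5 = 1.8353 → s = 39.8353
radial distance = base radius + s = 17 + 39.8353 = 56.8353

56.8353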